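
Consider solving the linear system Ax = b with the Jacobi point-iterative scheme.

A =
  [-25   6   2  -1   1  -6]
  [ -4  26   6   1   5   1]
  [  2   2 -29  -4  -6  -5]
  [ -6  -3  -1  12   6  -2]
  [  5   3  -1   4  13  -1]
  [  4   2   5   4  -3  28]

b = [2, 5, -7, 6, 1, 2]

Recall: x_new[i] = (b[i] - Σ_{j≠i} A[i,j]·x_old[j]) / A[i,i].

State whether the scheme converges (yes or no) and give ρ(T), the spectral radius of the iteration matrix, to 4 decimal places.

Split A = D + L + U, D = diag(-25, 26, -29, 12, 13, 28).
Jacobi T = -D⁻¹(L+U): T[4,2] = -(-1)/(13) = +0.0769; T[4,4] = 0.
  T[0,:] = [+0.0000, +0.2400, +0.0800, -0.0400, +0.0400, -0.2400]
  T[1,:] = [+0.1538, +0.0000, -0.2308, -0.0385, -0.1923, -0.0385]
  T[2,:] = [+0.0690, +0.0690, +0.0000, -0.1379, -0.2069, -0.1724]
  T[3,:] = [+0.5000, +0.2500, +0.0833, +0.0000, -0.5000, +0.1667]
  T[4,:] = [-0.3846, -0.2308, +0.0769, -0.3077, +0.0000, +0.0769]
  T[5,:] = [-0.1429, -0.0714, -0.1786, -0.1429, +0.1071, +0.0000]
|λ(T)| sorted: 0.5560, 0.2700, 0.2700, 0.1746, 0.1746, 0.1378.
spectral radius ρ = 0.5560; 0.5560 < 1, so it converges for any x₀.

yes, ρ = 0.5560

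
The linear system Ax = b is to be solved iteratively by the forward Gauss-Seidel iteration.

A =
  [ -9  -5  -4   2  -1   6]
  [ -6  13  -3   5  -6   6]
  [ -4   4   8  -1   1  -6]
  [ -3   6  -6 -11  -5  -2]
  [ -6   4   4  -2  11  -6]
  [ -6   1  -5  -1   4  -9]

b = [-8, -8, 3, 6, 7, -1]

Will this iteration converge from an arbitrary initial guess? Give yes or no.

no

Diagonal D = diag(-9, 13, 8, -11, 11, -9); L, U strict lower/upper.
GS T = -(D+L)⁻¹U: row 0 first, T[0,1] = -(-5)/(-9) = -0.5556; later rows by forward substitution.
  T[0,:] = [+0.0000  -0.5556  -0.4444  +0.2222  -0.1111  +0.6667]
  T[1,:] = [+0.0000  -0.2564  +0.0256  -0.2821  +0.4103  -0.1538]
  T[2,:] = [+0.0000  -0.1496  -0.2350  +0.3771  -0.3857  +1.1603]
  T[3,:] = [+0.0000  +0.0932  +0.2634  -0.4202  +0.0099  -1.0804]
  T[4,:] = [+0.0000  -0.1384  -0.1184  +0.0102  -0.0677  +0.3467]
  T[5,:] = [+0.0000  +0.3531  +0.3478  -0.3378  +0.3027  -0.8320]
|roots of det(T-λI)|: 1.5746, 0.4096, 0.2507, 0.1727, 0.0948, 0.0000.
spectral radius ρ = 1.5746; 1.5746 > 1: divergent.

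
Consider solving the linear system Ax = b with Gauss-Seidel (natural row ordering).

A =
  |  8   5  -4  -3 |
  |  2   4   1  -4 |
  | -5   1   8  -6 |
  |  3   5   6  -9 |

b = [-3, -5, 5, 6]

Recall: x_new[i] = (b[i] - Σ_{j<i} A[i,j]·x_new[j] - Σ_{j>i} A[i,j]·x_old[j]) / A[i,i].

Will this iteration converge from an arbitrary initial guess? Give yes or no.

Diagonal D = diag(8, 4, 8, -9); L, U strict lower/upper.
T_GS = -(D+L)⁻¹U: row 0 first, T[0,2] = -(-4)/(8) = +0.5000; later rows by forward substitution.
  T[0,:] = [+0.0000  -0.6250  +0.5000  +0.3750]
  T[1,:] = [+0.0000  +0.3125  -0.5000  +0.8125]
  T[2,:] = [+0.0000  -0.4297  +0.3750  +0.8828]
  T[3,:] = [+0.0000  -0.3212  +0.1389  +1.1649]
eigenvalue magnitudes: 1.1504, 0.6498, 0.0523, 0.0000.
ρ = 1.1504; 1.1504 > 1, so it fails to converge.

no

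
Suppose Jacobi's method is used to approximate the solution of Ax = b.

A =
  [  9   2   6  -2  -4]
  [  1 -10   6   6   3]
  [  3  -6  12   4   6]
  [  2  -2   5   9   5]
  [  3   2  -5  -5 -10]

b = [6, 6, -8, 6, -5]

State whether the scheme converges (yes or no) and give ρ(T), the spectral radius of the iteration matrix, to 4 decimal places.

no, ρ = 1.3186

Diagonal D = diag(9, -10, 12, 9, -10); L, U strict lower/upper.
Jacobi: T = -D⁻¹(L+U), T[4,1] = -(2)/(-10) = +0.2000; T[4,4] = 0.
  T[0,:] = [+0.0000  -0.2222  -0.6667  +0.2222  +0.4444]
  T[1,:] = [+0.1000  +0.0000  +0.6000  +0.6000  +0.3000]
  T[2,:] = [-0.2500  +0.5000  +0.0000  -0.3333  -0.5000]
  T[3,:] = [-0.2222  +0.2222  -0.5556  +0.0000  -0.5556]
  T[4,:] = [+0.3000  +0.2000  -0.5000  -0.5000  +0.0000]
|λ(T)| sorted: 1.3186, 0.9286, 0.4005, 0.4005, 0.3116.
ρ(T) = max|λ| = 1.3186; 1.3186 > 1, so it fails to converge.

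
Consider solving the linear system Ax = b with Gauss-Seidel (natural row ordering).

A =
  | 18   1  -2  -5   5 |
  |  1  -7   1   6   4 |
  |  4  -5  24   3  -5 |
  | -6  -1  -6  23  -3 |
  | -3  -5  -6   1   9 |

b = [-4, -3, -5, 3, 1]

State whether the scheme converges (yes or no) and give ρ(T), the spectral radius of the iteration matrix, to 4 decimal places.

yes, ρ = 0.6725

Split A = D + L + U, D = diag(18, -7, 24, 23, 9).
T_GS = -(D+L)⁻¹U: row 0 first, T[0,4] = -(5)/(18) = -0.2778; later rows by forward substitution.
  T[0,:] = [+0.0000 -0.0556 +0.1111 +0.2778 -0.2778]
  T[1,:] = [+0.0000 -0.0079 +0.1587 +0.8968 +0.5317]
  T[2,:] = [+0.0000 +0.0076 +0.0146 +0.0155 +0.3654]
  T[3,:] = [+0.0000 -0.0129 +0.0397 +0.1155 +0.1764]
  T[4,:] = [+0.0000 -0.0164 +0.1305 +0.5884 +0.4268]
moduli |λ_i(T)| = 0.6725, 0.1020, 0.0251, 0.0251, 0.0000.
spectral radius ρ = 0.6725; 0.6725 < 1: convergent.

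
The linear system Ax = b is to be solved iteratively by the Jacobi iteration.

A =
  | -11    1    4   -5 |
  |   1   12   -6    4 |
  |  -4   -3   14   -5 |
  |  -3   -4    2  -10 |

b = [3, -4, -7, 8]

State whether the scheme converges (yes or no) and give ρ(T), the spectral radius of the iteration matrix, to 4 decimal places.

yes, ρ = 0.8531

Let D = diag(-11, 12, 14, -10); L, U the strict triangles.
Jacobi T = -D⁻¹(L+U): T[0,1] = -(1)/(-11) = +0.0909; T[0,0] = 0.
  T[0,:] = [+0.0000, +0.0909, +0.3636, -0.4545]
  T[1,:] = [-0.0833, +0.0000, +0.5000, -0.3333]
  T[2,:] = [+0.2857, +0.2143, +0.0000, +0.3571]
  T[3,:] = [-0.3000, -0.4000, +0.2000, +0.0000]
moduli |λ_i(T)| = 0.8531, 0.5279, 0.2847, 0.0405.
spectral radius ρ = 0.8531; 0.8531 < 1, so it converges for any x₀.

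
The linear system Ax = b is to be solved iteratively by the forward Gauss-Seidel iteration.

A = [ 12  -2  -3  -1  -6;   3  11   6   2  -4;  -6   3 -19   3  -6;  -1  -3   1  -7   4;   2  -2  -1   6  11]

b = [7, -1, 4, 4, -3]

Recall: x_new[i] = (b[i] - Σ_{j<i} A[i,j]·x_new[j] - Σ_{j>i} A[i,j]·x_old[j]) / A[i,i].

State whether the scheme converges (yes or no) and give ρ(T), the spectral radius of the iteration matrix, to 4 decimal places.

Write A = D+L+U with D = diag(12, 11, -19, -7, 11).
T_GS = -(D+L)⁻¹U: row 0 first, T[0,2] = -(-3)/(12) = +0.2500; later rows by forward substitution.
  T[0,:] = [+0.0000 +0.1667 +0.2500 +0.0833 +0.5000]
  T[1,:] = [+0.0000 -0.0455 -0.6136 -0.2045 +0.2273]
  T[2,:] = [+0.0000 -0.0598 -0.1758 +0.0993 -0.4378]
  T[3,:] = [+0.0000 -0.0129 +0.2022 +0.0899 +0.3401]
  T[4,:] = [+0.0000 -0.0370 -0.2833 -0.0924 -0.2749]
|λ(T)| sorted: 0.6011, 0.2453, 0.1006, 0.1006, 0.0000.
ρ(T) = max|λ| = 0.6011; 0.6011 < 1 ⇒ converges.

yes, ρ = 0.6011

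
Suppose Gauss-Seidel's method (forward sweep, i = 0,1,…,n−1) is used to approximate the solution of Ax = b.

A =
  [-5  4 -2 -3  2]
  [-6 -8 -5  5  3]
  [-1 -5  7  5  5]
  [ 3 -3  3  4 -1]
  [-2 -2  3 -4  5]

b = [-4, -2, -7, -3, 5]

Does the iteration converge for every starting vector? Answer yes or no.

no

Let D = diag(-5, -8, 7, 4, 5); L, U the strict triangles.
T_GS = -(D+L)⁻¹U: row 0 first, T[0,2] = -(-2)/(-5) = -0.4000; later rows by forward substitution.
  T[0,:] = [+0.0000 +0.8000 -0.4000 -0.6000 +0.4000]
  T[1,:] = [+0.0000 -0.6000 -0.3250 +1.0750 +0.0750]
  T[2,:] = [+0.0000 -0.3143 -0.2893 -0.0321 -0.6036]
  T[3,:] = [+0.0000 -0.8143 +0.2732 +1.2804 +0.4589]
  T[4,:] = [+0.0000 -0.3829 +0.1021 +1.2336 +0.9193]
|eigenvalues of T|: 1.3176, 0.5835, 0.4794, 0.0969, 0.0000.
ρ = 1.3176; 1.3176 > 1 ⇒ diverges.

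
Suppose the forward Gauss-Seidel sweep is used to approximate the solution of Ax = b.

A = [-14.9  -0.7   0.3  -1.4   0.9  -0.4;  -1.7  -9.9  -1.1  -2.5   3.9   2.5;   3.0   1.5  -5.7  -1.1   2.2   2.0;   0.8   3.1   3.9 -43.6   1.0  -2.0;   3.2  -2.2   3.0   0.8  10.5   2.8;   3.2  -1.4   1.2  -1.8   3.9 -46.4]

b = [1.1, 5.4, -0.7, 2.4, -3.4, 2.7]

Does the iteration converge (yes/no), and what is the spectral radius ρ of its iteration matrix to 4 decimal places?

yes, ρ = 0.1961

Write A = D+L+U with D = diag(-14.9, -9.9, -5.7, -43.6, 10.5, -46.4).
Gauss-Seidel: T = -(D+L)⁻¹U, row 0 first, T[0,4] = -(0.9)/(-14.9) = +0.0604; later rows by forward substitution.
  T[0,:] = [+0.0000, -0.0470, +0.0201, -0.0940, +0.0604, -0.0268]
  T[1,:] = [+0.0000, +0.0081, -0.1146, -0.2364, +0.3836, +0.2571]
  T[2,:] = [+0.0000, -0.0226, -0.0196, -0.3046, +0.5187, +0.4044]
  T[3,:] = [+0.0000, -0.0023, -0.0095, -0.0458, +0.0977, +0.0081]
  T[4,:] = [+0.0000, +0.0226, -0.0238, +0.0696, -0.0937, -0.3208]
  T[5,:] = [+0.0000, -0.0021, +0.0027, +0.0004, -0.0057, -0.0264]
|λ(T)| sorted: 0.1961, 0.0639, 0.0639, 0.0447, 0.0119, 0.0000.
ρ = 0.1961; 0.1961 < 1, so it converges for any x₀.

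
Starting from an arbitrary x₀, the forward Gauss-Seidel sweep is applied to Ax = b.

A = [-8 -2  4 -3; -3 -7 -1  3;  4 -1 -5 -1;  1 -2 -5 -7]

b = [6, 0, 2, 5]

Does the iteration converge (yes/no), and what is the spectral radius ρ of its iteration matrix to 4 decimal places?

Split A = D + L + U, D = diag(-8, -7, -5, -7).
Gauss-Seidel: T = -(D+L)⁻¹U, row 0 first, T[0,1] = -(-2)/(-8) = -0.2500; later rows by forward substitution.
  T[0,:] = [+0.0000 -0.2500 +0.5000 -0.3750]
  T[1,:] = [+0.0000 +0.1071 -0.3571 +0.5893]
  T[2,:] = [+0.0000 -0.2214 +0.4714 -0.6179]
  T[3,:] = [+0.0000 +0.0918 -0.1633 +0.2194]
|λ(T)| sorted: 0.8623, 0.0792, 0.0149, 0.0000.
ρ = 0.8623; 0.8623 < 1: convergent.

yes, ρ = 0.8623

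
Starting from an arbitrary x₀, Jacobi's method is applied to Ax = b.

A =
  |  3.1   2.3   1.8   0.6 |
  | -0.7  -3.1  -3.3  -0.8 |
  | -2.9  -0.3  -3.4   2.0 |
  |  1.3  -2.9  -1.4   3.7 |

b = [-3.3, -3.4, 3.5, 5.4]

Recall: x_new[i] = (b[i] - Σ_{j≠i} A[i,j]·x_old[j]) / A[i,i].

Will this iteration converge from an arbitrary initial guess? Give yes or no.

A = D + L + U where D = diag(3.1, -3.1, -3.4, 3.7).
Jacobi T = -D⁻¹(L+U): T[1,2] = -(-3.3)/(-3.1) = -1.0645; T[1,1] = 0.
  T[0,:] = [+0.0000, -0.7419, -0.5806, -0.1935]
  T[1,:] = [-0.2258, +0.0000, -1.0645, -0.2581]
  T[2,:] = [-0.8529, -0.0882, +0.0000, +0.5882]
  T[3,:] = [-0.3514, +0.7838, +0.3784, +0.0000]
|roots of det(T-λI)|: 1.2298, 0.9807, 0.9807, 0.2052.
spectral radius ρ = 1.2298; 1.2298 > 1: divergent.

no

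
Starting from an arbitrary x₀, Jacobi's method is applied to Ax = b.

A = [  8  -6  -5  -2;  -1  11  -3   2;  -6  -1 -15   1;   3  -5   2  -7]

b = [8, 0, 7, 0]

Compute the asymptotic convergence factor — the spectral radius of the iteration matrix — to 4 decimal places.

0.6888

Write A = D+L+U with D = diag(8, 11, -15, -7).
Jacobi: T = -D⁻¹(L+U), T[2,1] = -(-1)/(-15) = -0.0667; T[2,2] = 0.
  T[0,:] = [+0.0000 +0.7500 +0.6250 +0.2500]
  T[1,:] = [+0.0909 +0.0000 +0.2727 -0.1818]
  T[2,:] = [-0.4000 -0.0667 +0.0000 +0.0667]
  T[3,:] = [+0.4286 -0.7143 +0.2857 +0.0000]
|λ(T)| sorted: 0.6888, 0.5477, 0.5477, 0.3588.
ρ(T) = max|λ| = 0.6888; 0.6888 < 1: convergent.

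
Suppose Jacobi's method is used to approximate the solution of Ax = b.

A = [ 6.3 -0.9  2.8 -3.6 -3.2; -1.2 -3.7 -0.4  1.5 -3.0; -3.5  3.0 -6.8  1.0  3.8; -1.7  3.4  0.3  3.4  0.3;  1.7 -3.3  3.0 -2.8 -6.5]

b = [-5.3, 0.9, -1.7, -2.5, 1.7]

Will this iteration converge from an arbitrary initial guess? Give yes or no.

no

Diagonal D = diag(6.3, -3.7, -6.8, 3.4, -6.5); L, U strict lower/upper.
T_J = -D⁻¹(L+U): T[1,3] = -(1.5)/(-3.7) = +0.4054; T[1,1] = 0.
  T[0,:] = [+0.0000 +0.1429 -0.4444 +0.5714 +0.5079]
  T[1,:] = [-0.3243 +0.0000 -0.1081 +0.4054 -0.8108]
  T[2,:] = [-0.5147 +0.4412 +0.0000 +0.1471 +0.5588]
  T[3,:] = [+0.5000 -1.0000 -0.0882 +0.0000 -0.0882]
  T[4,:] = [+0.2615 -0.5077 +0.4615 -0.4308 +0.0000]
|eigenvalues of T|: 1.1220, 0.7328, 0.7328, 0.3220, 0.3220.
ρ = 1.1220; 1.1220 > 1: divergent.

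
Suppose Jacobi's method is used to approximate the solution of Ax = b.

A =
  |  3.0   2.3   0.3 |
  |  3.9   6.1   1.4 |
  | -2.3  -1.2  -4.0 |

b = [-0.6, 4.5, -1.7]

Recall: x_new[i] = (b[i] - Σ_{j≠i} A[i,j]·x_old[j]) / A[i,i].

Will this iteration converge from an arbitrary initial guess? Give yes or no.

Write A = D+L+U with D = diag(3, 6.1, -4).
T_J = -D⁻¹(L+U): T[0,1] = -(2.3)/(3) = -0.7667; T[0,0] = 0.
  T[0,:] = [+0.0000  -0.7667  -0.1000]
  T[1,:] = [-0.6393  +0.0000  -0.2295]
  T[2,:] = [-0.5750  -0.3000  +0.0000]
|eigenvalues of T|: 0.8689, 0.6586, 0.2103.
ρ(T) = max|λ| = 0.8689; 0.8689 < 1 ⇒ converges.

yes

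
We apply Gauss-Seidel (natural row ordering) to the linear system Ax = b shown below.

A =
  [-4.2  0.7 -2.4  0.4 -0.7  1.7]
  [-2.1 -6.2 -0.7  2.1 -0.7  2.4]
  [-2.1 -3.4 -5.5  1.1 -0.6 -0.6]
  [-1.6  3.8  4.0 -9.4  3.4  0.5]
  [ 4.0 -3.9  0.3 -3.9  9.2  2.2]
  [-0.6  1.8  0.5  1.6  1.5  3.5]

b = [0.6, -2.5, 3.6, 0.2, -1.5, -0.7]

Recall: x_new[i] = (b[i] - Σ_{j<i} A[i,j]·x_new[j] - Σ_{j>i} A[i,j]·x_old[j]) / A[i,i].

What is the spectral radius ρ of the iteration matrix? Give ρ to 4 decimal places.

Let D = diag(-4.2, -6.2, -5.5, -9.4, 9.2, 3.5); L, U the strict triangles.
Gauss-Seidel: T = -(D+L)⁻¹U, row 0 first, T[0,3] = -(0.4)/(-4.2) = +0.0952; later rows by forward substitution.
  T[0,:] = [+0.0000, +0.1667, -0.5714, +0.0952, -0.1667, +0.4048]
  T[1,:] = [+0.0000, -0.0565, +0.0806, +0.3065, -0.0565, +0.2500]
  T[2,:] = [+0.0000, -0.0287, +0.1683, -0.0258, -0.0106, -0.4182]
  T[3,:] = [+0.0000, -0.0634, +0.2015, +0.0967, +0.3628, -0.0926]
  T[4,:] = [+0.0000, -0.1223, +0.3626, +0.1303, +0.2027, -0.3347]
  T[5,:] = [+0.0000, +0.1431, -0.4110, -0.2376, -0.2507, +0.1863]
eigenvalue magnitudes: 0.8521, 0.2541, 0.0638, 0.0636, 0.0636, 0.0000.
ρ = 0.8521; 0.8521 < 1: convergent.

0.8521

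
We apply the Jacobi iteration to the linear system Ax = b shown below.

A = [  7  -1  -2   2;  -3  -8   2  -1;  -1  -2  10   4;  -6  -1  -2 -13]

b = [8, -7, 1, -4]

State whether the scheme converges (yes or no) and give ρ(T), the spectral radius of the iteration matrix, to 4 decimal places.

Diagonal D = diag(7, -8, 10, -13); L, U strict lower/upper.
T_J = -D⁻¹(L+U): T[0,3] = -(2)/(7) = -0.2857; T[0,0] = 0.
  T[0,:] = [+0.0000 +0.1429 +0.2857 -0.2857]
  T[1,:] = [-0.3750 +0.0000 +0.2500 -0.1250]
  T[2,:] = [+0.1000 +0.2000 +0.0000 -0.4000]
  T[3,:] = [-0.4615 -0.0769 -0.1538 +0.0000]
|eigenvalues of T|: 0.5654, 0.2921, 0.2921, 0.0114.
ρ(T) = max|λ| = 0.5654; 0.5654 < 1: convergent.

yes, ρ = 0.5654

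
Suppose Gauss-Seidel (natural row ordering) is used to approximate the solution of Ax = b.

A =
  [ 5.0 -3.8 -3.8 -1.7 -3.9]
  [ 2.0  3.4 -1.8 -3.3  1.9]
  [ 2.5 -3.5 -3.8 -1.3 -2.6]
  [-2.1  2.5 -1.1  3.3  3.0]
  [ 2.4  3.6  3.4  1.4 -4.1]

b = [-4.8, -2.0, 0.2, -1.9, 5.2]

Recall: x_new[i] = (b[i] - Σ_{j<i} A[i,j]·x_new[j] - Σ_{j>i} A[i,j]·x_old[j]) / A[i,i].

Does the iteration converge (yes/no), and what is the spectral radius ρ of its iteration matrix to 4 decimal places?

no, ρ = 1.1700

Let D = diag(5, 3.4, -3.8, 3.3, -4.1); L, U the strict triangles.
Gauss-Seidel: T = -(D+L)⁻¹U, row 0 first, T[0,3] = -(-1.7)/(5) = +0.3400; later rows by forward substitution.
  T[0,:] = [+0.0000, +0.7600, +0.7600, +0.3400, +0.7800]
  T[1,:] = [+0.0000, -0.4471, +0.0824, +0.7706, -1.0176]
  T[2,:] = [+0.0000, +0.9118, +0.4241, -0.8282, +0.7663]
  T[3,:] = [+0.0000, +1.1262, +0.5626, -0.6435, +0.6136]
  T[4,:] = [+0.0000, +1.1930, +1.0610, -0.0309, +0.4080]
moduli |λ_i(T)| = 1.1700, 0.6757, 0.6757, 0.1371, 0.0000.
ρ(T) = max|λ| = 1.1700; 1.1700 > 1: divergent.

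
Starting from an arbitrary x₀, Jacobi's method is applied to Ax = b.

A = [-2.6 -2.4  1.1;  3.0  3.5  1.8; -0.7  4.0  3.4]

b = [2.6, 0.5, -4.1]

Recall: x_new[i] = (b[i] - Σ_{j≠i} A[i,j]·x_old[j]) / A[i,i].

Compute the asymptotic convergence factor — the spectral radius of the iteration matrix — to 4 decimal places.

1.3664

A = D + L + U where D = diag(-2.6, 3.5, 3.4).
Jacobi: T = -D⁻¹(L+U), T[1,2] = -(1.8)/(3.5) = -0.5143; T[1,1] = 0.
  T[0,:] = [+0.0000, -0.9231, +0.4231]
  T[1,:] = [-0.8571, +0.0000, -0.5143]
  T[2,:] = [+0.2059, -1.1765, +0.0000]
eigenvalue magnitudes: 1.3664, 0.9713, 0.3951.
ρ = 1.3664; 1.3664 > 1 ⇒ diverges.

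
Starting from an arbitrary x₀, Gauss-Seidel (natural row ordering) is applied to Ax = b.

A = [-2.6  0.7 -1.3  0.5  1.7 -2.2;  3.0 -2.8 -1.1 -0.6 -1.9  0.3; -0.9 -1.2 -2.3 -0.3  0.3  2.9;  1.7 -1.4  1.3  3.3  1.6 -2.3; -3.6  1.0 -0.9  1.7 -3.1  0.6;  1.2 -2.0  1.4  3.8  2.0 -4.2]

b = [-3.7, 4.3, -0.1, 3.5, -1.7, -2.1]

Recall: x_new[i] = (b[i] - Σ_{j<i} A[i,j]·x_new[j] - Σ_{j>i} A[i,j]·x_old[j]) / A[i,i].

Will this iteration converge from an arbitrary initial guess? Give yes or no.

Let D = diag(-2.6, -2.8, -2.3, 3.3, -3.1, -4.2); L, U the strict triangles.
GS T = -(D+L)⁻¹U: row 0 first, T[0,2] = -(-1.3)/(-2.6) = -0.5000; later rows by forward substitution.
  T[0,:] = [+0.0000  +0.2692  -0.5000  +0.1923  +0.6538  -0.8462]
  T[1,:] = [+0.0000  +0.2885  -0.9286  -0.0082  +0.0220  -0.7995]
  T[2,:] = [+0.0000  -0.2559  +0.6801  -0.2014  -0.1369  +2.0091]
  T[3,:] = [+0.0000  +0.0845  -0.4043  -0.0232  -0.7584  +0.0023]
  T[4,:] = [+0.0000  -0.0990  -0.1381  -0.1803  -1.1284  +0.3362]
  T[5,:] = [+0.0000  -0.1164  +0.0945  -0.1151  -1.0928  +0.9708]
|eigenvalues of T|: 1.5890, 0.9094, 0.3538, 0.2427, 0.0030, 0.0000.
spectral radius ρ = 1.5890; 1.5890 > 1: divergent.

no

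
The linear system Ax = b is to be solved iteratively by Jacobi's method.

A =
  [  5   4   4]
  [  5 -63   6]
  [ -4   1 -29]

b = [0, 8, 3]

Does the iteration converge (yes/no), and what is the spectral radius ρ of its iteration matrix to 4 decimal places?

yes, ρ = 0.2822

Let D = diag(5, -63, -29); L, U the strict triangles.
T_J = -D⁻¹(L+U): T[1,2] = -(6)/(-63) = +0.0952; T[1,1] = 0.
  T[0,:] = [+0.0000  -0.8000  -0.8000]
  T[1,:] = [+0.0794  +0.0000  +0.0952]
  T[2,:] = [-0.1379  +0.0345  +0.0000]
eigenvalue magnitudes: 0.2822, 0.1717, 0.1717.
spectral radius ρ = 0.2822; 0.2822 < 1, so it converges for any x₀.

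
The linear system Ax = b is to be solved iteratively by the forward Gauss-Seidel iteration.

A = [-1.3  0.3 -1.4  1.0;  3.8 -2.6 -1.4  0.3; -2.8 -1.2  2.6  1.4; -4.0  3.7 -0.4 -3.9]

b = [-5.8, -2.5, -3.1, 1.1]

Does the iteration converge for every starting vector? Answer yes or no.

no

A = D + L + U where D = diag(-1.3, -2.6, 2.6, -3.9).
GS T = -(D+L)⁻¹U: row 0 first, T[0,3] = -(1)/(-1.3) = +0.7692; later rows by forward substitution.
  T[0,:] = [+0.0000 +0.2308 -1.0769 +0.7692]
  T[1,:] = [+0.0000 +0.3373 -2.1124 +1.2396]
  T[2,:] = [+0.0000 +0.4042 -2.1347 +0.8621]
  T[3,:] = [+0.0000 +0.0418 -0.6806 +0.2987]
moduli |λ_i(T)| = 1.4403, 0.2183, 0.2183, 0.0000.
spectral radius ρ = 1.4403; 1.4403 > 1 ⇒ diverges.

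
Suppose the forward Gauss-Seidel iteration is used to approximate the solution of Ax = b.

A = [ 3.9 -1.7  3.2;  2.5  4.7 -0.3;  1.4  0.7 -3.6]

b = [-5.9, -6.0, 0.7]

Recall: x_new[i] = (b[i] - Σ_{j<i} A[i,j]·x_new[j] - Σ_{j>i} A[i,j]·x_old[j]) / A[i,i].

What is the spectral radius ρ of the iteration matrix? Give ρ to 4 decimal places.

Write A = D+L+U with D = diag(3.9, 4.7, -3.6).
Gauss-Seidel: T = -(D+L)⁻¹U, row 0 first, T[0,2] = -(3.2)/(3.9) = -0.8205; later rows by forward substitution.
  T[0,:] = [+0.0000  +0.4359  -0.8205]
  T[1,:] = [+0.0000  -0.2319  +0.5003]
  T[2,:] = [+0.0000  +0.1244  -0.2218]
|eigenvalues of T|: 0.4764, 0.0227, 0.0000.
spectral radius ρ = 0.4764; 0.4764 < 1, so it converges for any x₀.

0.4764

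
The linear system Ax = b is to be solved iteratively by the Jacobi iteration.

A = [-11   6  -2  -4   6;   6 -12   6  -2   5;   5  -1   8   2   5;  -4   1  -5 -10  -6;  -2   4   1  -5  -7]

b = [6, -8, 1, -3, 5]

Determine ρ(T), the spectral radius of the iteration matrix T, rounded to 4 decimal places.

1.2085

A = D + L + U where D = diag(-11, -12, 8, -10, -7).
T_J = -D⁻¹(L+U): T[0,4] = -(6)/(-11) = +0.5455; T[0,0] = 0.
  T[0,:] = [+0.0000, +0.5455, -0.1818, -0.3636, +0.5455]
  T[1,:] = [+0.5000, +0.0000, +0.5000, -0.1667, +0.4167]
  T[2,:] = [-0.6250, +0.1250, +0.0000, -0.2500, -0.6250]
  T[3,:] = [-0.4000, +0.1000, -0.5000, +0.0000, -0.6000]
  T[4,:] = [-0.2857, +0.5714, +0.1429, -0.7143, +0.0000]
|roots of det(T-λI)|: 1.2085, 0.7917, 0.7917, 0.2228, 0.0202.
ρ(T) = max|λ| = 1.2085; 1.2085 > 1: divergent.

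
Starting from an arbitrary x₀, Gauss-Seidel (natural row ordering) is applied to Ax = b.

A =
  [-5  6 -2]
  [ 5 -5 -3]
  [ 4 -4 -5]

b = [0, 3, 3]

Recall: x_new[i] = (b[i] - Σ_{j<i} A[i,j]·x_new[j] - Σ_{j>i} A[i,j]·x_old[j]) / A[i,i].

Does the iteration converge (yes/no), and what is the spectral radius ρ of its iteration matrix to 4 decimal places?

no, ρ = 1.2000

Write A = D+L+U with D = diag(-5, -5, -5).
T_GS = -(D+L)⁻¹U: row 0 first, T[0,1] = -(6)/(-5) = +1.2000; later rows by forward substitution.
  T[0,:] = [+0.0000, +1.2000, -0.4000]
  T[1,:] = [+0.0000, +1.2000, -1.0000]
  T[2,:] = [+0.0000, +0.0000, +0.4800]
|eigenvalues of T|: 1.2000, 0.4800, 0.0000.
ρ = 1.2000; 1.2000 > 1, so it fails to converge.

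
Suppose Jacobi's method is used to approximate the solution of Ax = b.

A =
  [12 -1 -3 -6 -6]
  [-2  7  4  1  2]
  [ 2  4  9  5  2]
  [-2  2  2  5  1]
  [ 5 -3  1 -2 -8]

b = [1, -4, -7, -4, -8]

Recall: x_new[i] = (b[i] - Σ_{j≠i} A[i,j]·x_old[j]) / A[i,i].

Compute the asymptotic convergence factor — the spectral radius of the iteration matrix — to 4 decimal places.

Diagonal D = diag(12, 7, 9, 5, -8); L, U strict lower/upper.
T_J = -D⁻¹(L+U): T[4,2] = -(1)/(-8) = +0.1250; T[4,4] = 0.
  T[0,:] = [+0.0000  +0.0833  +0.2500  +0.5000  +0.5000]
  T[1,:] = [+0.2857  +0.0000  -0.5714  -0.1429  -0.2857]
  T[2,:] = [-0.2222  -0.4444  +0.0000  -0.5556  -0.2222]
  T[3,:] = [+0.4000  -0.4000  -0.4000  +0.0000  -0.2000]
  T[4,:] = [+0.6250  -0.3750  +0.1250  -0.2500  +0.0000]
moduli |λ_i(T)| = 1.2353, 0.7040, 0.7040, 0.2376, 0.1837.
ρ(T) = max|λ| = 1.2353; 1.2353 > 1, so it fails to converge.

1.2353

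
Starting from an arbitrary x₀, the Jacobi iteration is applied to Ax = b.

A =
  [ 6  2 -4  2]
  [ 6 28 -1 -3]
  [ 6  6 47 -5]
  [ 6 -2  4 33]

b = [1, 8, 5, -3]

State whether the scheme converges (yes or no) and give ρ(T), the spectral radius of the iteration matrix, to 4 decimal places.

yes, ρ = 0.3317

Write A = D+L+U with D = diag(6, 28, 47, 33).
Jacobi T = -D⁻¹(L+U): T[0,3] = -(2)/(6) = -0.3333; T[0,0] = 0.
  T[0,:] = [+0.0000 -0.3333 +0.6667 -0.3333]
  T[1,:] = [-0.2143 +0.0000 +0.0357 +0.1071]
  T[2,:] = [-0.1277 -0.1277 +0.0000 +0.1064]
  T[3,:] = [-0.1818 +0.0606 -0.1212 +0.0000]
eigenvalue magnitudes: 0.3317, 0.2200, 0.2200, 0.2093.
ρ = 0.3317; 0.3317 < 1 ⇒ converges.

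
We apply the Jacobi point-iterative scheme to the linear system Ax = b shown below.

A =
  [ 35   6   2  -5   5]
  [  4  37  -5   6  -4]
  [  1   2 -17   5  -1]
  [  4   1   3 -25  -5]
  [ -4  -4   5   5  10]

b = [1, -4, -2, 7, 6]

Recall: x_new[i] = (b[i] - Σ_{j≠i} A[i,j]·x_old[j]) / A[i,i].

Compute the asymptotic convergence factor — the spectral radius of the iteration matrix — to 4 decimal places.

Write A = D+L+U with D = diag(35, 37, -17, -25, 10).
T_J = -D⁻¹(L+U): T[0,1] = -(6)/(35) = -0.1714; T[0,0] = 0.
  T[0,:] = [+0.0000  -0.1714  -0.0571  +0.1429  -0.1429]
  T[1,:] = [-0.1081  +0.0000  +0.1351  -0.1622  +0.1081]
  T[2,:] = [+0.0588  +0.1176  +0.0000  +0.2941  -0.0588]
  T[3,:] = [+0.1600  +0.0400  +0.1200  +0.0000  -0.2000]
  T[4,:] = [+0.4000  +0.4000  -0.5000  -0.5000  +0.0000]
moduli |λ_i(T)| = 0.5034, 0.3221, 0.3221, 0.1279, 0.0558.
ρ = 0.5034; 0.5034 < 1: convergent.

0.5034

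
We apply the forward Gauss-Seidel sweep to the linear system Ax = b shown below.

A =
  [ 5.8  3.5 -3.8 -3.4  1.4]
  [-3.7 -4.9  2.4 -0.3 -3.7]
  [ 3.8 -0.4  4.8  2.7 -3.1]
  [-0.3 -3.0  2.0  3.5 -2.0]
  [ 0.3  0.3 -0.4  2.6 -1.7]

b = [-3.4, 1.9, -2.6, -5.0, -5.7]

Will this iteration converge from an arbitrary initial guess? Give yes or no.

no

A = D + L + U where D = diag(5.8, -4.9, 4.8, 3.5, -1.7).
GS T = -(D+L)⁻¹U: row 0 first, T[0,3] = -(-3.4)/(5.8) = +0.5862; later rows by forward substitution.
  T[0,:] = [+0.0000  -0.6034  +0.6552  +0.5862  -0.2414]
  T[1,:] = [+0.0000  +0.4557  -0.0049  -0.5039  -0.5728]
  T[2,:] = [+0.0000  +0.5157  -0.5191  -1.0686  +0.7892]
  T[3,:] = [+0.0000  +0.0442  +0.3486  +0.2290  -0.3912]
  T[4,:] = [+0.0000  -0.0799  +0.7700  +0.6161  -0.9277]
|λ(T)| sorted: 1.2833, 0.4710, 0.4710, 0.0589, 0.0000.
ρ = 1.2833; 1.2833 > 1 ⇒ diverges.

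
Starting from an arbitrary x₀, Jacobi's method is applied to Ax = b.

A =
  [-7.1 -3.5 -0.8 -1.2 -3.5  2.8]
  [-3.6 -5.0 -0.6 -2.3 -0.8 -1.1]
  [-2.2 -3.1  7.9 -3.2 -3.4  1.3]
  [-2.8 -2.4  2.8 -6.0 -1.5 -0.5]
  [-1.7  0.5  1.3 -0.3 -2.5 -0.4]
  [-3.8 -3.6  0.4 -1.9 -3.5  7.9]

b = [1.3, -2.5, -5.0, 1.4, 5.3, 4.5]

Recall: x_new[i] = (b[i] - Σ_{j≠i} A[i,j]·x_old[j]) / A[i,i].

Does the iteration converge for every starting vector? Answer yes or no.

Diagonal D = diag(-7.1, -5, 7.9, -6, -2.5, 7.9); L, U strict lower/upper.
T_J = -D⁻¹(L+U): T[0,5] = -(2.8)/(-7.1) = +0.3944; T[0,0] = 0.
  T[0,:] = [+0.0000  -0.4930  -0.1127  -0.1690  -0.4930  +0.3944]
  T[1,:] = [-0.7200  +0.0000  -0.1200  -0.4600  -0.1600  -0.2200]
  T[2,:] = [+0.2785  +0.3924  +0.0000  +0.4051  +0.4304  -0.1646]
  T[3,:] = [-0.4667  -0.4000  +0.4667  +0.0000  -0.2500  -0.0833]
  T[4,:] = [-0.6800  +0.2000  +0.5200  -0.1200  +0.0000  -0.1600]
  T[5,:] = [+0.4810  +0.4557  -0.0506  +0.2405  +0.4430  +0.0000]
|eigenvalues of T|: 1.3001, 0.7447, 0.5453, 0.1835, 0.1037, 0.1037.
ρ = 1.3001; 1.3001 > 1, so it fails to converge.

no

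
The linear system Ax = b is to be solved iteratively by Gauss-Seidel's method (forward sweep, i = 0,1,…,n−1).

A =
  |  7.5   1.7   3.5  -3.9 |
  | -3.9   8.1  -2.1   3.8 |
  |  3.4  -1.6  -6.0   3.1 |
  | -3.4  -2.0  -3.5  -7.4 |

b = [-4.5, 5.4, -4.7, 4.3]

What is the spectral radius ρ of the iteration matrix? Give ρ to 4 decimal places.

A = D + L + U where D = diag(7.5, 8.1, -6, -7.4).
Gauss-Seidel: T = -(D+L)⁻¹U, row 0 first, T[0,1] = -(1.7)/(7.5) = -0.2267; later rows by forward substitution.
  T[0,:] = [+0.0000, -0.2267, -0.4667, +0.5200]
  T[1,:] = [+0.0000, -0.1091, +0.0346, -0.2188]
  T[2,:] = [+0.0000, -0.0993, -0.2737, +0.8697]
  T[3,:] = [+0.0000, +0.1806, +0.3345, -0.5911]
moduli |λ_i(T)| = 0.9498, 0.1338, 0.1097, 0.0000.
spectral radius ρ = 0.9498; 0.9498 < 1 ⇒ converges.

0.9498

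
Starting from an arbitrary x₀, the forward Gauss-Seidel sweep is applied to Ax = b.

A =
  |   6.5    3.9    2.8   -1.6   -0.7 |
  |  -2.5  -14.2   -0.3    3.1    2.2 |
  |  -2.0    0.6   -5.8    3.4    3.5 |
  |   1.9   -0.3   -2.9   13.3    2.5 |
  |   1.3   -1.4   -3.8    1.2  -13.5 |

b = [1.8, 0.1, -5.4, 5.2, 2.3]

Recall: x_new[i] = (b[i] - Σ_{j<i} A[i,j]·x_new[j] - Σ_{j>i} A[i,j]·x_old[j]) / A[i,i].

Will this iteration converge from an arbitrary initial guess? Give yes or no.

yes

Split A = D + L + U, D = diag(6.5, -14.2, -5.8, 13.3, -13.5).
T_GS = -(D+L)⁻¹U: row 0 first, T[0,4] = -(-0.7)/(6.5) = +0.1077; later rows by forward substitution.
  T[0,:] = [+0.0000, -0.6000, -0.4308, +0.2462, +0.1077]
  T[1,:] = [+0.0000, +0.1056, +0.0547, +0.1750, +0.1360]
  T[2,:] = [+0.0000, +0.2178, +0.1542, +0.5194, +0.5804]
  T[3,:] = [+0.0000, +0.1356, +0.0964, +0.0820, -0.0737]
  T[4,:] = [+0.0000, -0.1180, -0.0820, -0.1334, -0.1737]
|roots of det(T-λI)|: 0.3606, 0.1403, 0.1403, 0.0190, 0.0000.
ρ(T) = max|λ| = 0.3606; 0.3606 < 1, so it converges for any x₀.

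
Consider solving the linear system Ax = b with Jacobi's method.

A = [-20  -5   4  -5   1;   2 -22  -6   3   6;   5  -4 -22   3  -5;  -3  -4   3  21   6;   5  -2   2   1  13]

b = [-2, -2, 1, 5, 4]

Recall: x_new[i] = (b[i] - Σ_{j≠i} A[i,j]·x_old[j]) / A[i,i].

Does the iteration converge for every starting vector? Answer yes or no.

Diagonal D = diag(-20, -22, -22, 21, 13); L, U strict lower/upper.
Jacobi T = -D⁻¹(L+U): T[3,4] = -(6)/(21) = -0.2857; T[3,3] = 0.
  T[0,:] = [+0.0000 -0.2500 +0.2000 -0.2500 +0.0500]
  T[1,:] = [+0.0909 +0.0000 -0.2727 +0.1364 +0.2727]
  T[2,:] = [+0.2273 -0.1818 +0.0000 +0.1364 -0.2273]
  T[3,:] = [+0.1429 +0.1905 -0.1429 +0.0000 -0.2857]
  T[4,:] = [-0.3846 +0.1538 -0.1538 -0.0769 +0.0000]
eigenvalue magnitudes: 0.5413, 0.3346, 0.3195, 0.3195, 0.2113.
spectral radius ρ = 0.5413; 0.5413 < 1 ⇒ converges.

yes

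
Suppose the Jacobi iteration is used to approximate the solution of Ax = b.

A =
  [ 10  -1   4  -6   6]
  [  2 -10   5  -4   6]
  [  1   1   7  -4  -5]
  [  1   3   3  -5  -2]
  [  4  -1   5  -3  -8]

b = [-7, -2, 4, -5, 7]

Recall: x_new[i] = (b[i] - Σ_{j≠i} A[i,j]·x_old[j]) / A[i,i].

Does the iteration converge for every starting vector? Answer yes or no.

no

Let D = diag(10, -10, 7, -5, -8); L, U the strict triangles.
Jacobi T = -D⁻¹(L+U): T[1,0] = -(2)/(-10) = +0.2000; T[1,1] = 0.
  T[0,:] = [+0.0000, +0.1000, -0.4000, +0.6000, -0.6000]
  T[1,:] = [+0.2000, +0.0000, +0.5000, -0.4000, +0.6000]
  T[2,:] = [-0.1429, -0.1429, +0.0000, +0.5714, +0.7143]
  T[3,:] = [+0.2000, +0.6000, +0.6000, +0.0000, -0.4000]
  T[4,:] = [+0.5000, -0.1250, +0.6250, -0.3750, +0.0000]
|roots of det(T-λI)|: 1.1350, 0.7321, 0.7153, 0.7153, 0.1064.
ρ = 1.1350; 1.1350 > 1 ⇒ diverges.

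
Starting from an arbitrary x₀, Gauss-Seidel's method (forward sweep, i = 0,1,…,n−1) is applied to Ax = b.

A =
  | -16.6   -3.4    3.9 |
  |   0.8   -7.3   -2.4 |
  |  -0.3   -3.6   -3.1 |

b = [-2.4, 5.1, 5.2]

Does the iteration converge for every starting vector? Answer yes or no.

A = D + L + U where D = diag(-16.6, -7.3, -3.1).
T_GS = -(D+L)⁻¹U: row 0 first, T[0,2] = -(3.9)/(-16.6) = +0.2349; later rows by forward substitution.
  T[0,:] = [+0.0000  -0.2048  +0.2349]
  T[1,:] = [+0.0000  -0.0224  -0.3030]
  T[2,:] = [+0.0000  +0.0459  +0.3292]
eigenvalue magnitudes: 0.2837, 0.0230, 0.0000.
ρ = 0.2837; 0.2837 < 1: convergent.

yes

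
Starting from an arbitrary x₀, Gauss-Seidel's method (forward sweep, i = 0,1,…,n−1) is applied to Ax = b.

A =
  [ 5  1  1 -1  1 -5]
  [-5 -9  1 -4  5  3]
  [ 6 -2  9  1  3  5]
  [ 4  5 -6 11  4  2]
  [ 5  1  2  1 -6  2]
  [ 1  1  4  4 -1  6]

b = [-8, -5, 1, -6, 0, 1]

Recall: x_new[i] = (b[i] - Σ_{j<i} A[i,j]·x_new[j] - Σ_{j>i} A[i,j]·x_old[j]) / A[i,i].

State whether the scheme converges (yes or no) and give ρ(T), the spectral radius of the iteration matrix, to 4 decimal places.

no, ρ = 1.4797

A = D + L + U where D = diag(5, -9, 9, 11, -6, 6).
T_GS = -(D+L)⁻¹U: row 0 first, T[0,3] = -(-1)/(5) = +0.2000; later rows by forward substitution.
  T[0,:] = [+0.0000  -0.2000  -0.2000  +0.2000  -0.2000  +1.0000]
  T[1,:] = [+0.0000  +0.1111  +0.2222  -0.5556  +0.6667  -0.2222]
  T[2,:] = [+0.0000  +0.1580  +0.1827  -0.3679  -0.0519  -1.2716]
  T[3,:] = [+0.0000  +0.1084  +0.0714  -0.0209  -0.6222  -1.1380]
  T[4,:] = [+0.0000  -0.0774  -0.0568  -0.0520  -0.1765  +0.5161]
  T[5,:] = [+0.0000  -0.1757  -0.1826  +0.3098  +0.3422  +1.5628]
|eigenvalues of T|: 1.4797, 0.5053, 0.3586, 0.0377, 0.0049, 0.0000.
spectral radius ρ = 1.4797; 1.4797 > 1, so it fails to converge.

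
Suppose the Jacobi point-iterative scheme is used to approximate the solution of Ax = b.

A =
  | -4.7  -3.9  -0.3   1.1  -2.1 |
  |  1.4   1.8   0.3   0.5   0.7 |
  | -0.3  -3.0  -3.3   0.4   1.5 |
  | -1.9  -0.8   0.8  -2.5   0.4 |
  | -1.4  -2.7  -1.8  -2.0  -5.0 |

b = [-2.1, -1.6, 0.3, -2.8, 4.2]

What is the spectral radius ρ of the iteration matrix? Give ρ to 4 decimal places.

Let D = diag(-4.7, 1.8, -3.3, -2.5, -5); L, U the strict triangles.
Jacobi: T = -D⁻¹(L+U), T[0,4] = -(-2.1)/(-4.7) = -0.4468; T[0,0] = 0.
  T[0,:] = [+0.0000 -0.8298 -0.0638 +0.2340 -0.4468]
  T[1,:] = [-0.7778 +0.0000 -0.1667 -0.2778 -0.3889]
  T[2,:] = [-0.0909 -0.9091 +0.0000 +0.1212 +0.4545]
  T[3,:] = [-0.7600 -0.3200 +0.3200 +0.0000 +0.1600]
  T[4,:] = [-0.2800 -0.5400 -0.3600 -0.4000 +0.0000]
moduli |λ_i(T)| = 1.2708, 0.8343, 0.6839, 0.6839, 0.1349.
spectral radius ρ = 1.2708; 1.2708 > 1, so it fails to converge.

1.2708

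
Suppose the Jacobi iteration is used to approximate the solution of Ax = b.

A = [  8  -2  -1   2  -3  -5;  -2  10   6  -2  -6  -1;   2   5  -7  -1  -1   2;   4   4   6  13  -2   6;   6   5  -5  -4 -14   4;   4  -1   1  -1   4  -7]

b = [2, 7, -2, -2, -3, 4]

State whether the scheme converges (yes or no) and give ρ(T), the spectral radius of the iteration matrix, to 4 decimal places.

Split A = D + L + U, D = diag(8, 10, -7, 13, -14, -7).
Jacobi: T = -D⁻¹(L+U), T[3,2] = -(6)/(13) = -0.4615; T[3,3] = 0.
  T[0,:] = [+0.0000, +0.2500, +0.1250, -0.2500, +0.3750, +0.6250]
  T[1,:] = [+0.2000, +0.0000, -0.6000, +0.2000, +0.6000, +0.1000]
  T[2,:] = [+0.2857, +0.7143, +0.0000, -0.1429, -0.1429, +0.2857]
  T[3,:] = [-0.3077, -0.3077, -0.4615, +0.0000, +0.1538, -0.4615]
  T[4,:] = [+0.4286, +0.3571, -0.3571, -0.2857, +0.0000, +0.2857]
  T[5,:] = [+0.5714, -0.1429, +0.1429, -0.1429, +0.5714, +0.0000]
moduli |λ_i(T)| = 1.1733, 0.5861, 0.5861, 0.5366, 0.5366, 0.4353.
ρ(T) = max|λ| = 1.1733; 1.1733 > 1, so it fails to converge.

no, ρ = 1.1733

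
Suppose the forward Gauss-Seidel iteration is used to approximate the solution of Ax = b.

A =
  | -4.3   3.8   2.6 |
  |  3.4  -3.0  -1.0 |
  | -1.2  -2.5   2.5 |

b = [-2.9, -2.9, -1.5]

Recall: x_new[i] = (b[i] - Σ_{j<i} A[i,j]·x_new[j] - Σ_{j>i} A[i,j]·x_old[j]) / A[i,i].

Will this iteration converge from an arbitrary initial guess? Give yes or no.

no

Diagonal D = diag(-4.3, -3, 2.5); L, U strict lower/upper.
T_GS = -(D+L)⁻¹U: row 0 first, T[0,1] = -(3.8)/(-4.3) = +0.8837; later rows by forward substitution.
  T[0,:] = [+0.0000 +0.8837 +0.6047]
  T[1,:] = [+0.0000 +1.0016 +0.3519]
  T[2,:] = [+0.0000 +1.4257 +0.6422]
|roots of det(T-λI)|: 1.5527, 0.0911, 0.0000.
ρ = 1.5527; 1.5527 > 1 ⇒ diverges.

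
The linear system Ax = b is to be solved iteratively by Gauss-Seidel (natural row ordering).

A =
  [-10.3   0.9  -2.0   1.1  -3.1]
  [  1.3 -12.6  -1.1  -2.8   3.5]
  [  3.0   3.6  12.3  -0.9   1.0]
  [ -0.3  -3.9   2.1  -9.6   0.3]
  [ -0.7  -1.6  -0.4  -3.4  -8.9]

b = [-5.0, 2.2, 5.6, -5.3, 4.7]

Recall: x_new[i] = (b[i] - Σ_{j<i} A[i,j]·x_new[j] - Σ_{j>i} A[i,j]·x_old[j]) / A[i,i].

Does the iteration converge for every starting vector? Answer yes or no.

yes

Let D = diag(-10.3, -12.6, 12.3, -9.6, -8.9); L, U the strict triangles.
GS T = -(D+L)⁻¹U: row 0 first, T[0,3] = -(1.1)/(-10.3) = +0.1068; later rows by forward substitution.
  T[0,:] = [+0.0000 +0.0874 -0.1942 +0.1068 -0.3010]
  T[1,:] = [+0.0000 +0.0090 -0.1073 -0.2112 +0.2467]
  T[2,:] = [+0.0000 -0.0240 +0.0788 +0.1089 -0.0801]
  T[3,:] = [+0.0000 -0.0116 +0.0669 +0.1063 -0.0771]
  T[4,:] = [+0.0000 -0.0030 +0.0055 -0.0159 +0.0124]
moduli |λ_i(T)| = 0.2074, 0.0213, 0.0213, 0.0145, 0.0000.
ρ(T) = max|λ| = 0.2074; 0.2074 < 1: convergent.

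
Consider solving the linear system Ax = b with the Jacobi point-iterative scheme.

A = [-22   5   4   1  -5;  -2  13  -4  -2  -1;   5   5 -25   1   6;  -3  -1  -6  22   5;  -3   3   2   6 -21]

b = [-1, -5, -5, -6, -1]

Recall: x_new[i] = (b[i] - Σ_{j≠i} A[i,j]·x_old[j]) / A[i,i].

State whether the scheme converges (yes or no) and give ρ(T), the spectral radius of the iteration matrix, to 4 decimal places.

yes, ρ = 0.5018

Diagonal D = diag(-22, 13, -25, 22, -21); L, U strict lower/upper.
T_J = -D⁻¹(L+U): T[1,0] = -(-2)/(13) = +0.1538; T[1,1] = 0.
  T[0,:] = [+0.0000, +0.2273, +0.1818, +0.0455, -0.2273]
  T[1,:] = [+0.1538, +0.0000, +0.3077, +0.1538, +0.0769]
  T[2,:] = [+0.2000, +0.2000, +0.0000, +0.0400, +0.2400]
  T[3,:] = [+0.1364, +0.0455, +0.2727, +0.0000, -0.2273]
  T[4,:] = [-0.1429, +0.1429, +0.0952, +0.2857, +0.0000]
eigenvalue magnitudes: 0.5018, 0.2684, 0.2684, 0.1339, 0.1339.
ρ(T) = max|λ| = 0.5018; 0.5018 < 1, so it converges for any x₀.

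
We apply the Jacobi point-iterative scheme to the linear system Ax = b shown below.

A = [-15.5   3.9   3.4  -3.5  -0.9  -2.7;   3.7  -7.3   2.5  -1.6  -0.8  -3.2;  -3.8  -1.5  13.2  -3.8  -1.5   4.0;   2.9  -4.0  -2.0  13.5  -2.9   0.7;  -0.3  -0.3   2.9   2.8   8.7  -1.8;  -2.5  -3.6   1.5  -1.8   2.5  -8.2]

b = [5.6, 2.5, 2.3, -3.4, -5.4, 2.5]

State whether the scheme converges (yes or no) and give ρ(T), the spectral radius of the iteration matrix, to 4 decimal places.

Diagonal D = diag(-15.5, -7.3, 13.2, 13.5, 8.7, -8.2); L, U strict lower/upper.
Jacobi: T = -D⁻¹(L+U), T[0,4] = -(-0.9)/(-15.5) = -0.0581; T[0,0] = 0.
  T[0,:] = [+0.0000 +0.2516 +0.2194 -0.2258 -0.0581 -0.1742]
  T[1,:] = [+0.5068 +0.0000 +0.3425 -0.2192 -0.1096 -0.4384]
  T[2,:] = [+0.2879 +0.1136 +0.0000 +0.2879 +0.1136 -0.3030]
  T[3,:] = [-0.2148 +0.2963 +0.1481 +0.0000 +0.2148 -0.0519]
  T[4,:] = [+0.0345 +0.0345 -0.3333 -0.3218 +0.0000 +0.2069]
  T[5,:] = [-0.3049 -0.4390 +0.1829 -0.2195 +0.3049 +0.0000]
|λ(T)| sorted: 0.8624, 0.4907, 0.4907, 0.3567, 0.3567, 0.1145.
ρ = 0.8624; 0.8624 < 1: convergent.

yes, ρ = 0.8624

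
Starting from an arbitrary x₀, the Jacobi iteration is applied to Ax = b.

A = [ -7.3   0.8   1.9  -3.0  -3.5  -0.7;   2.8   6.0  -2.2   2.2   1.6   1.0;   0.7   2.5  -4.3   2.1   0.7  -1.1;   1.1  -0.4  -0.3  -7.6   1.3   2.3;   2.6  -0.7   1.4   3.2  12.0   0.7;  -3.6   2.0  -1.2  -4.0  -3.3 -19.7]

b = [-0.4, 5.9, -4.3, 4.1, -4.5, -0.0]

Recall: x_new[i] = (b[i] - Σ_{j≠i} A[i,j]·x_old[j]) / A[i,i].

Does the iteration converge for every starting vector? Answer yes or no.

Diagonal D = diag(-7.3, 6, -4.3, -7.6, 12, -19.7); L, U strict lower/upper.
Jacobi T = -D⁻¹(L+U): T[4,3] = -(3.2)/(12) = -0.2667; T[4,4] = 0.
  T[0,:] = [+0.0000 +0.1096 +0.2603 -0.4110 -0.4795 -0.0959]
  T[1,:] = [-0.4667 +0.0000 +0.3667 -0.3667 -0.2667 -0.1667]
  T[2,:] = [+0.1628 +0.5814 +0.0000 +0.4884 +0.1628 -0.2558]
  T[3,:] = [+0.1447 -0.0526 -0.0395 +0.0000 +0.1711 +0.3026]
  T[4,:] = [-0.2167 +0.0583 -0.1167 -0.2667 +0.0000 -0.0583]
  T[5,:] = [-0.1827 +0.1015 -0.0609 -0.2030 -0.1675 +0.0000]
eigenvalue magnitudes: 0.5539, 0.4626, 0.4626, 0.4231, 0.4231, 0.1168.
ρ = 0.5539; 0.5539 < 1, so it converges for any x₀.

yes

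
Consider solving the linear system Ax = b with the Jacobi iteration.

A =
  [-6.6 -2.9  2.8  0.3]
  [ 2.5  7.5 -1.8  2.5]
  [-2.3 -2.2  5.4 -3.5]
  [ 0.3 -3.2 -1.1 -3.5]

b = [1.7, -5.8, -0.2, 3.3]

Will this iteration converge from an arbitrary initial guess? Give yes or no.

yes

Write A = D+L+U with D = diag(-6.6, 7.5, 5.4, -3.5).
Jacobi: T = -D⁻¹(L+U), T[2,0] = -(-2.3)/(5.4) = +0.4259; T[2,2] = 0.
  T[0,:] = [+0.0000  -0.4394  +0.4242  +0.0455]
  T[1,:] = [-0.3333  +0.0000  +0.2400  -0.3333]
  T[2,:] = [+0.4259  +0.4074  +0.0000  +0.6481]
  T[3,:] = [+0.0857  -0.9143  -0.3143  +0.0000]
|roots of det(T-λI)|: 0.8643, 0.5763, 0.2262, 0.2262.
spectral radius ρ = 0.8643; 0.8643 < 1, so it converges for any x₀.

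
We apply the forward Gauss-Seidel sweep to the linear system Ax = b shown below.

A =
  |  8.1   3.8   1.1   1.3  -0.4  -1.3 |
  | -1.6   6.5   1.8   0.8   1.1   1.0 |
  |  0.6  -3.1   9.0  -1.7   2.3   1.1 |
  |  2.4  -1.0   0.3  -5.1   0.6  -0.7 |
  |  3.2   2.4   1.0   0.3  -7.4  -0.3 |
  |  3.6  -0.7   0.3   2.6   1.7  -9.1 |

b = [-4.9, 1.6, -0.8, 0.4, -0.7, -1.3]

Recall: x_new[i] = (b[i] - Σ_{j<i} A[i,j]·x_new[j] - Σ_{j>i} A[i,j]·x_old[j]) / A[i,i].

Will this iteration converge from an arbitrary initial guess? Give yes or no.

yes

A = D + L + U where D = diag(8.1, 6.5, 9, -5.1, -7.4, -9.1).
GS T = -(D+L)⁻¹U: row 0 first, T[0,3] = -(1.3)/(8.1) = -0.1605; later rows by forward substitution.
  T[0,:] = [+0.0000  -0.4691  -0.1358  -0.1605  +0.0494  +0.1605]
  T[1,:] = [+0.0000  -0.1155  -0.3104  -0.1626  -0.1571  -0.1143]
  T[2,:] = [+0.0000  -0.0085  -0.0978  +0.1436  -0.3130  -0.1723]
  T[3,:] = [+0.0000  -0.1986  -0.0088  -0.0352  +0.1533  -0.0494]
  T[4,:] = [+0.0000  -0.2495  -0.1730  -0.1042  -0.0657  -0.0335]
  T[5,:] = [+0.0000  -0.2804  -0.0679  -0.0758  +0.0528  +0.0462]
eigenvalue magnitudes: 0.5566, 0.1868, 0.1868, 0.0488, 0.0488, 0.0000.
spectral radius ρ = 0.5566; 0.5566 < 1, so it converges for any x₀.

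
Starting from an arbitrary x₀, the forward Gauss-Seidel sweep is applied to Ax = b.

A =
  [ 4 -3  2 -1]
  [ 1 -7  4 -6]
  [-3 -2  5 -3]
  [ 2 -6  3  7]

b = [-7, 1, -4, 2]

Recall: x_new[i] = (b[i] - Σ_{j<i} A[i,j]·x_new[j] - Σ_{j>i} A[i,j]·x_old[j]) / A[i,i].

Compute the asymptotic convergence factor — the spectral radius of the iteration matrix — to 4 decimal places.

Split A = D + L + U, D = diag(4, -7, 5, 7).
GS T = -(D+L)⁻¹U: row 0 first, T[0,3] = -(-1)/(4) = +0.2500; later rows by forward substitution.
  T[0,:] = [+0.0000, +0.7500, -0.5000, +0.2500]
  T[1,:] = [+0.0000, +0.1071, +0.5000, -0.8214]
  T[2,:] = [+0.0000, +0.4929, -0.1000, +0.4214]
  T[3,:] = [+0.0000, -0.3337, +0.6143, -0.9561]
|eigenvalues of T|: 1.5093, 0.4528, 0.1075, 0.0000.
ρ = 1.5093; 1.5093 > 1 ⇒ diverges.

1.5093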